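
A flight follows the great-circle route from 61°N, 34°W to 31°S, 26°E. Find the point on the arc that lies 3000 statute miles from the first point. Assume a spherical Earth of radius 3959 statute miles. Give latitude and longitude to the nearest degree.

≈ 25°N, 1°E

The haversine formula gives a central angle δ ≈ 1.816 rad (104.0°) between the endpoints. The total great-circle distance is δ·R ≈ 1.816 × 3959 ≈ 7189 mi, so the target fraction is f = 3000/7189 ≈ 0.417.
Interpolate at f ≈ 0.417 with slerp weights a = sin((1−f)δ)/sin δ ≈ 0.898, b = sin(fδ)/sin δ ≈ 0.708.
p = a·p₁ + b·p₂ ≈ (0.907, 0.023, 0.421); φ = arcsin(p_z) ≈ 24.88°, λ = atan2(p_y, p_x) ≈ 1.43°.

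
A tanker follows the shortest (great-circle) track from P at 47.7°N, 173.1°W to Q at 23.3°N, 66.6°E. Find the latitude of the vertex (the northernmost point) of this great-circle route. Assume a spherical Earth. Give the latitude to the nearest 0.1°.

≈ 57.7°N

The great circle lies in the plane with unit normal n̂ = (p₁ × p₂)/|p₁ × p₂|.
Here n̂_z ≈ -0.534; the vertex latitude is φ_max = arccos|n̂_z| ≈ 57.7°.
Check via Clairaut: cos φ_max = |cos φ₁| · sin C = cos(47.7°)·sin(52.5°) ≈ 0.534, again giving ≈ 57.7°.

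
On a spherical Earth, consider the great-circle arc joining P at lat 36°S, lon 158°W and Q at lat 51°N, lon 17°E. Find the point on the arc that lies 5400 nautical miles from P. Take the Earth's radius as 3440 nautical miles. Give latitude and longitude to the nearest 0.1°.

Write both endpoints as unit vectors p₁, p₂ with components (cos φ cos λ, cos φ sin λ, sin φ).
The central angle between the endpoints is δ = arccos(p₁·p₂) ≈ 2.872 rad (164.6°). The total great-circle distance is δ·R ≈ 2.872 × 3440 ≈ 9881 nmi, so the target fraction is f = 5400/9881 ≈ 0.546.
Interpolate at f ≈ 0.546 with slerp weights a = sin((1−f)δ)/sin δ ≈ 3.626, b = sin(fδ)/sin δ ≈ 3.760.
p = a·p₁ + b·p₂ ≈ (-0.457, -0.407, 0.791); φ = arcsin(p_z) ≈ 52.28°, λ = atan2(p_y, p_x) ≈ -138.30°.

≈ lat 52.3°N, lon 138.3°W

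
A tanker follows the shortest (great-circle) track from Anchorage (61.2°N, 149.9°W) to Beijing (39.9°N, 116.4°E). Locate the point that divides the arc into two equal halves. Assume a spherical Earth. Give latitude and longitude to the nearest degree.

Convert each endpoint to a unit vector on the sphere (x = cos φ cos λ, y = cos φ sin λ, z = sin φ).
The central angle between the endpoints is δ = arccos(p₁·p₂) ≈ 1.002 rad (57.4°).
Interpolate at f = 1/2 with slerp weights a = sin((1−f)δ)/sin δ ≈ 0.570, b = sin(fδ)/sin δ ≈ 0.570.
p = a·p₁ + b·p₂ ≈ (-0.432, 0.254, 0.865); φ = arcsin(p_z) ≈ 59.92°, λ = atan2(p_y, p_x) ≈ 149.55°.

≈ (60°N, 150°E)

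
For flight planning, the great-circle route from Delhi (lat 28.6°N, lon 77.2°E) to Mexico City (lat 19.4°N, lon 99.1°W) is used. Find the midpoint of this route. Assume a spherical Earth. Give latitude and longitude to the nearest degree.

≈ lat 84°N, lon 59°W

Write both endpoints as unit vectors p₁, p₂ with components (cos φ cos λ, cos φ sin λ, sin φ).
The central angle between the endpoints is δ = arccos(p₁·p₂) ≈ 2.302 rad (131.9°).
Interpolate at f = 1/2 with slerp weights a = sin((1−f)δ)/sin δ ≈ 1.226, b = sin(fδ)/sin δ ≈ 1.226.
p = a·p₁ + b·p₂ ≈ (0.056, -0.092, 0.994); φ = arcsin(p_z) ≈ 83.82°, λ = atan2(p_y, p_x) ≈ -58.91°.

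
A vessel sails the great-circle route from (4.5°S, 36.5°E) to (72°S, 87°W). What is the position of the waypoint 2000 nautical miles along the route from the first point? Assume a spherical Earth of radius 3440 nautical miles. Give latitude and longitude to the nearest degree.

≈ (36°S, 26°E)

Write both endpoints as unit vectors p₁, p₂ with components (cos φ cos λ, cos φ sin λ, sin φ).
The central angle between the endpoints is δ = arccos(p₁·p₂) ≈ 1.666 rad (95.5°). The total great-circle distance is δ·R ≈ 1.666 × 3440 ≈ 5732 nmi, so the target fraction is f = 2000/5732 ≈ 0.349.
Interpolate at f ≈ 0.349 with slerp weights a = sin((1−f)δ)/sin δ ≈ 0.888, b = sin(fδ)/sin δ ≈ 0.552.
p = a·p₁ + b·p₂ ≈ (0.721, 0.357, -0.594); φ = arcsin(p_z) ≈ -36.47°, λ = atan2(p_y, p_x) ≈ 26.32°.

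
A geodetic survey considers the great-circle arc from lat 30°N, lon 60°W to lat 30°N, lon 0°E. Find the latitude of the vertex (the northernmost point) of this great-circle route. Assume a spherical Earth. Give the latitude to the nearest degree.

≈ 34°N

The great circle lies in the plane with unit normal n̂ = (p₁ × p₂)/|p₁ × p₂|.
Here n̂_z ≈ +0.832; the vertex latitude is φ_max = arccos|n̂_z| ≈ 33.7°.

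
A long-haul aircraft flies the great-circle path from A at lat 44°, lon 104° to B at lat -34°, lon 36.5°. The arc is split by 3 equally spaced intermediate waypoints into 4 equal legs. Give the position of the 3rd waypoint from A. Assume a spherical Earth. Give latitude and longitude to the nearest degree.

≈ lat -15°, lon 53°

From cos δ = sin φ₁ sin φ₂ + cos φ₁ cos φ₂ cos Δλ, the central angle is δ ≈ 1.732 rad (99.2°).
Interpolate at f = 3/4 with slerp weights a = sin((1−f)δ)/sin δ ≈ 0.425, b = sin(fδ)/sin δ ≈ 0.976.
p = a·p₁ + b·p₂ ≈ (0.576, 0.778, -0.250); φ = arcsin(p_z) ≈ -14.50°, λ = atan2(p_y, p_x) ≈ 53.46°.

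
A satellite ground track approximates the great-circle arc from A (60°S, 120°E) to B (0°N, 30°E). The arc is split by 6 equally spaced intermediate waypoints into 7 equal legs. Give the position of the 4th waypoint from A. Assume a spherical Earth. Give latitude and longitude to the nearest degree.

From cos δ = sin φ₁ sin φ₂ + cos φ₁ cos φ₂ cos Δλ, the central angle is δ ≈ 1.571 rad (90.0°).
Interpolate at f = 4/7 with slerp weights a = sin((1−f)δ)/sin δ ≈ 0.623, b = sin(fδ)/sin δ ≈ 0.782.
p = a·p₁ + b·p₂ ≈ (0.521, 0.661, -0.540); φ = arcsin(p_z) ≈ -32.68°, λ = atan2(p_y, p_x) ≈ 51.74°.

≈ (33°S, 52°E)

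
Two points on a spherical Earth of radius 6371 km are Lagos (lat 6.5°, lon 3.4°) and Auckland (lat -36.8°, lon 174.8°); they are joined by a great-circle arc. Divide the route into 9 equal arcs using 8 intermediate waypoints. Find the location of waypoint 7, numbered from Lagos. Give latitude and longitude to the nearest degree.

Convert each endpoint to a unit vector on the sphere (x = cos φ cos λ, y = cos φ sin λ, z = sin φ).
The central angle between the endpoints is δ = arccos(p₁·p₂) ≈ 2.595 rad (148.7°).
Interpolate at f = 7/9 with slerp weights a = sin((1−f)δ)/sin δ ≈ 1.050, b = sin(fδ)/sin δ ≈ 1.735.
p = a·p₁ + b·p₂ ≈ (-0.343, 0.188, -0.921); φ = arcsin(p_z) ≈ -67.00°, λ = atan2(p_y, p_x) ≈ 151.28°.

≈ lat -67°, lon 151°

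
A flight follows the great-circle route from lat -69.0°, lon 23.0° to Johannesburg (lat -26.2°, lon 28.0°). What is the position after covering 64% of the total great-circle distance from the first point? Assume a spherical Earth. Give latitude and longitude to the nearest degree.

Convert each endpoint to a unit vector on the sphere (x = cos φ cos λ, y = cos φ sin λ, z = sin φ).
The central angle between the endpoints is δ = arccos(p₁·p₂) ≈ 0.749 rad (42.9°).
Interpolate at f = 0.64 with slerp weights a = sin((1−f)δ)/sin δ ≈ 0.391, b = sin(fδ)/sin δ ≈ 0.677.
p = a·p₁ + b·p₂ ≈ (0.666, 0.340, -0.664); φ = arcsin(p_z) ≈ -41.63°, λ = atan2(p_y, p_x) ≈ 27.06°.

≈ lat -42°, lon 27°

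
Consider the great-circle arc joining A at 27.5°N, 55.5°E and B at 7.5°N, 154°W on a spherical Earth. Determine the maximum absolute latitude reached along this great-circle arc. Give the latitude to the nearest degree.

≈ 52°N

The great circle lies in the plane with unit normal n̂ = (p₁ × p₂)/|p₁ × p₂|.
Here n̂_z ≈ +0.611; the vertex latitude is φ_max = arccos|n̂_z| ≈ 52.4°.
Check via Clairaut: cos φ_max = |cos φ₁| · sin C = cos(27.5°)·sin(43.5°) ≈ 0.611, again giving ≈ 52.4°.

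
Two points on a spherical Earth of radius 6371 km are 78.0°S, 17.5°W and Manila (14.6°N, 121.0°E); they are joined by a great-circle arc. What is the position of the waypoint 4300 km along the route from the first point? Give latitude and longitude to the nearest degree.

Convert each endpoint to a unit vector on the sphere (x = cos φ cos λ, y = cos φ sin λ, z = sin φ).
The central angle between the endpoints is δ = arccos(p₁·p₂) ≈ 1.979 rad (113.4°). The total great-circle distance is δ·R ≈ 1.979 × 6371 ≈ 12610 km, so the target fraction is f = 4300/12610 ≈ 0.341.
Interpolate at f ≈ 0.341 with slerp weights a = sin((1−f)δ)/sin δ ≈ 1.051, b = sin(fδ)/sin δ ≈ 0.681.
p = a·p₁ + b·p₂ ≈ (-0.131, 0.499, -0.857); φ = arcsin(p_z) ≈ -58.94°, λ = atan2(p_y, p_x) ≈ 104.70°.

≈ 59°S, 105°E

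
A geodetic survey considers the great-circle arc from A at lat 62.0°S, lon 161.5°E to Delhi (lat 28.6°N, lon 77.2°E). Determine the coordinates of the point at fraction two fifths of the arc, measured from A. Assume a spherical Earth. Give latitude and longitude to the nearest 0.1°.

From cos δ = sin φ₁ sin φ₂ + cos φ₁ cos φ₂ cos Δλ, the central angle is δ ≈ 1.962 rad (112.4°).
Interpolate at f = 2/5 with slerp weights a = sin((1−f)δ)/sin δ ≈ 0.999, b = sin(fδ)/sin δ ≈ 0.765.
p = a·p₁ + b·p₂ ≈ (-0.296, 0.804, -0.516); φ = arcsin(p_z) ≈ -31.08°, λ = atan2(p_y, p_x) ≈ 110.23°.

≈ lat 31.1°S, lon 110.2°E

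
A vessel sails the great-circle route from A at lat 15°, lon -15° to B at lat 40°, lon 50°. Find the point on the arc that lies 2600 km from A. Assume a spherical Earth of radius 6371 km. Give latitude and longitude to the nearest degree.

The haversine formula gives a central angle δ ≈ 1.071 rad (61.4°) between the endpoints. The total great-circle distance is δ·R ≈ 1.071 × 6371 ≈ 6825 km, so the target fraction is f = 2600/6825 ≈ 0.381.
Interpolate at f ≈ 0.381 with slerp weights a = sin((1−f)δ)/sin δ ≈ 0.701, b = sin(fδ)/sin δ ≈ 0.452.
p = a·p₁ + b·p₂ ≈ (0.877, 0.090, 0.472); φ = arcsin(p_z) ≈ 28.17°, λ = atan2(p_y, p_x) ≈ 5.86°.

≈ lat 28°, lon 6°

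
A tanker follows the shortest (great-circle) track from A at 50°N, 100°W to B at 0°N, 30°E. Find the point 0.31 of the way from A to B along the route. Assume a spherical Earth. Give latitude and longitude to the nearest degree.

≈ 56°N, 40°W

From cos δ = sin φ₁ sin φ₂ + cos φ₁ cos φ₂ cos Δλ, the central angle is δ ≈ 1.997 rad (114.4°).
Interpolate at f = 0.31 with slerp weights a = sin((1−f)δ)/sin δ ≈ 1.078, b = sin(fδ)/sin δ ≈ 0.637.
p = a·p₁ + b·p₂ ≈ (0.431, -0.364, 0.826); φ = arcsin(p_z) ≈ 55.65°, λ = atan2(p_y, p_x) ≈ -40.12°.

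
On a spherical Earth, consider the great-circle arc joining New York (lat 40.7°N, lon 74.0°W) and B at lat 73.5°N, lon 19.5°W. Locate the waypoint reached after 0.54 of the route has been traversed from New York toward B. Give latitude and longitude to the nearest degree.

≈ lat 61°N, lon 58°W

From cos δ = sin φ₁ sin φ₂ + cos φ₁ cos φ₂ cos Δλ, the central angle is δ ≈ 0.722 rad (41.4°).
Interpolate at f = 0.54 with slerp weights a = sin((1−f)δ)/sin δ ≈ 0.493, b = sin(fδ)/sin δ ≈ 0.575.
p = a·p₁ + b·p₂ ≈ (0.257, -0.414, 0.873); φ = arcsin(p_z) ≈ 60.83°, λ = atan2(p_y, p_x) ≈ -58.17°.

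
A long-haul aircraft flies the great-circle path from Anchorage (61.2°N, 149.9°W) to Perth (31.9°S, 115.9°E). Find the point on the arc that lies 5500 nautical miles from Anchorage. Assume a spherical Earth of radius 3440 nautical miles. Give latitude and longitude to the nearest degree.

≈ (8°S, 131°E)

Convert each endpoint to a unit vector on the sphere (x = cos φ cos λ, y = cos φ sin λ, z = sin φ).
The central angle between the endpoints is δ = arccos(p₁·p₂) ≈ 2.086 rad (119.5°). The total great-circle distance is δ·R ≈ 2.086 × 3440 ≈ 7177 nmi, so the target fraction is f = 5500/7177 ≈ 0.766.
Interpolate at f ≈ 0.766 with slerp weights a = sin((1−f)δ)/sin δ ≈ 0.538, b = sin(fδ)/sin δ ≈ 1.149.
p = a·p₁ + b·p₂ ≈ (-0.650, 0.747, -0.135); φ = arcsin(p_z) ≈ -7.78°, λ = atan2(p_y, p_x) ≈ 131.04°.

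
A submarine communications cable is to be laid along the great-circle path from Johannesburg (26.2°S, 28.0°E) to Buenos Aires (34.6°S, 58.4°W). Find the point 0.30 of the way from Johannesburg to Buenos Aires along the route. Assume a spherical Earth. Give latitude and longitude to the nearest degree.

Convert each endpoint to a unit vector on the sphere (x = cos φ cos λ, y = cos φ sin λ, z = sin φ).
The central angle between the endpoints is δ = arccos(p₁·p₂) ≈ 1.269 rad (72.7°).
Interpolate at f = 0.30 with slerp weights a = sin((1−f)δ)/sin δ ≈ 0.813, b = sin(fδ)/sin δ ≈ 0.389.
p = a·p₁ + b·p₂ ≈ (0.812, 0.070, -0.580); φ = arcsin(p_z) ≈ -35.44°, λ = atan2(p_y, p_x) ≈ 4.89°.

≈ (35°S, 5°E)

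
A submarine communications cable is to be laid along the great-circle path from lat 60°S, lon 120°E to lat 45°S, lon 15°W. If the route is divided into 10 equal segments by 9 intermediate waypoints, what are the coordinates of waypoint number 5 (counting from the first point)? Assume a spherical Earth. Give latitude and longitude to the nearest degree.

From cos δ = sin φ₁ sin φ₂ + cos φ₁ cos φ₂ cos Δλ, the central angle is δ ≈ 1.200 rad (68.8°).
Interpolate at f = 5/10 with slerp weights a = sin((1−f)δ)/sin δ ≈ 0.606, b = sin(fδ)/sin δ ≈ 0.606.
p = a·p₁ + b·p₂ ≈ (0.262, 0.151, -0.953); φ = arcsin(p_z) ≈ -72.37°, λ = atan2(p_y, p_x) ≈ 30.00°.

≈ lat 72°S, lon 30°E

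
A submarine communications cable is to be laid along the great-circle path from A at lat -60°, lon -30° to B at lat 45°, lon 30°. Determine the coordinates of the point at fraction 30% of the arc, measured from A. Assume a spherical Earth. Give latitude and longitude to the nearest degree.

From cos δ = sin φ₁ sin φ₂ + cos φ₁ cos φ₂ cos Δλ, the central angle is δ ≈ 2.021 rad (115.8°).
Interpolate at f = 0.30 with slerp weights a = sin((1−f)δ)/sin δ ≈ 1.097, b = sin(fδ)/sin δ ≈ 0.633.
p = a·p₁ + b·p₂ ≈ (0.863, -0.051, -0.503); φ = arcsin(p_z) ≈ -30.18°, λ = atan2(p_y, p_x) ≈ -3.35°.

≈ lat -30°, lon -3°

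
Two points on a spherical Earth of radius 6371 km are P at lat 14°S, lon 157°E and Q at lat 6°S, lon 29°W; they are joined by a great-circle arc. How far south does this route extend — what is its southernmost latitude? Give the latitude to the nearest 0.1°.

≈ 73.6°S

The great circle lies in the plane with unit normal n̂ = (p₁ × p₂)/|p₁ × p₂|.
Here n̂_z ≈ +0.283; the vertex latitude is φ_max = arccos|n̂_z| ≈ 73.6°.
Check via Clairaut: cos φ_max = |cos φ₁| · sin C = cos(14.0°)·sin(163.0°) ≈ 0.283, again giving ≈ 73.6°.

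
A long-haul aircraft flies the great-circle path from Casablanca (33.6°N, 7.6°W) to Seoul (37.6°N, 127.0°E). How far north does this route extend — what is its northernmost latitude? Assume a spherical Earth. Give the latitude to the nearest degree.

The great circle lies in the plane with unit normal n̂ = (p₁ × p₂)/|p₁ × p₂|.
Here n̂_z ≈ +0.474; the vertex latitude is φ_max = arccos|n̂_z| ≈ 61.7°.
Check via Clairaut: cos φ_max = |cos φ₁| · sin C = cos(33.6°)·sin(34.7°) ≈ 0.474, again giving ≈ 61.7°.

≈ 62°N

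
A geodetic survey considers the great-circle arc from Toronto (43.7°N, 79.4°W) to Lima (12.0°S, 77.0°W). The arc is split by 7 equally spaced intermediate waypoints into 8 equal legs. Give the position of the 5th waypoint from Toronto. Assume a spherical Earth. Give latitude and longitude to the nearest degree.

Convert each endpoint to a unit vector on the sphere (x = cos φ cos λ, y = cos φ sin λ, z = sin φ).
The central angle between the endpoints is δ = arccos(p₁·p₂) ≈ 0.973 rad (55.7°).
Interpolate at f = 5/8 with slerp weights a = sin((1−f)δ)/sin δ ≈ 0.432, b = sin(fδ)/sin δ ≈ 0.691.
p = a·p₁ + b·p₂ ≈ (0.209, -0.966, 0.155); φ = arcsin(p_z) ≈ 8.89°, λ = atan2(p_y, p_x) ≈ -77.76°.

≈ 9°N, 78°W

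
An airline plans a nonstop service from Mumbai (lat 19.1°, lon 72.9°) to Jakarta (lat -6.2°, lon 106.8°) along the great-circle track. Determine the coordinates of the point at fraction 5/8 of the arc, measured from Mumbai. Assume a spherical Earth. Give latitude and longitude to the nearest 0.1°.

≈ lat 3.5°, lon 94.4°

Write both endpoints as unit vectors p₁, p₂ with components (cos φ cos λ, cos φ sin λ, sin φ).
The central angle between the endpoints is δ = arccos(p₁·p₂) ≈ 0.731 rad (41.9°).
Interpolate at f = 5/8 with slerp weights a = sin((1−f)δ)/sin δ ≈ 0.405, b = sin(fδ)/sin δ ≈ 0.661.
p = a·p₁ + b·p₂ ≈ (-0.077, 0.995, 0.061); φ = arcsin(p_z) ≈ 3.52°, λ = atan2(p_y, p_x) ≈ 94.44°.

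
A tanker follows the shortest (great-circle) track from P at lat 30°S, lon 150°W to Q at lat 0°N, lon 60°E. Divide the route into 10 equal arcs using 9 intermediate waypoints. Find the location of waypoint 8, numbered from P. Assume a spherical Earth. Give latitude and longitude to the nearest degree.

≈ lat 21°S, lon 79°E

Convert each endpoint to a unit vector on the sphere (x = cos φ cos λ, y = cos φ sin λ, z = sin φ).
The central angle between the endpoints is δ = arccos(p₁·p₂) ≈ 2.419 rad (138.6°).
Interpolate at f = 8/10 with slerp weights a = sin((1−f)δ)/sin δ ≈ 0.703, b = sin(fδ)/sin δ ≈ 1.413.
p = a·p₁ + b·p₂ ≈ (0.179, 0.919, -0.352); φ = arcsin(p_z) ≈ -20.59°, λ = atan2(p_y, p_x) ≈ 78.98°.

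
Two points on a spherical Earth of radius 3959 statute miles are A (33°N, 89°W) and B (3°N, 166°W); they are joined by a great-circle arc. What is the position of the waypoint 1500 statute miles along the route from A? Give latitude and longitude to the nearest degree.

≈ (29°N, 114°W)

From cos δ = sin φ₁ sin φ₂ + cos φ₁ cos φ₂ cos Δλ, the central angle is δ ≈ 1.352 rad (77.5°). The total great-circle distance is δ·R ≈ 1.352 × 3959 ≈ 5353 mi, so the target fraction is f = 1500/5353 ≈ 0.280.
Interpolate at f ≈ 0.280 with slerp weights a = sin((1−f)δ)/sin δ ≈ 0.847, b = sin(fδ)/sin δ ≈ 0.379.
p = a·p₁ + b·p₂ ≈ (-0.355, -0.802, 0.481); φ = arcsin(p_z) ≈ 28.76°, λ = atan2(p_y, p_x) ≈ -113.87°.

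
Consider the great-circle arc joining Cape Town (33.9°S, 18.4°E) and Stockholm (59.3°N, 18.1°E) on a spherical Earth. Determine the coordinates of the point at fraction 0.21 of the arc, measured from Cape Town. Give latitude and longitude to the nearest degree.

The haversine formula gives a central angle δ ≈ 1.627 rad (93.2°) between the endpoints.
Interpolate at f = 0.21 with slerp weights a = sin((1−f)δ)/sin δ ≈ 0.961, b = sin(fδ)/sin δ ≈ 0.336.
p = a·p₁ + b·p₂ ≈ (0.920, 0.305, -0.247); φ = arcsin(p_z) ≈ -14.33°, λ = atan2(p_y, p_x) ≈ 18.35°.

≈ (14°S, 18°E)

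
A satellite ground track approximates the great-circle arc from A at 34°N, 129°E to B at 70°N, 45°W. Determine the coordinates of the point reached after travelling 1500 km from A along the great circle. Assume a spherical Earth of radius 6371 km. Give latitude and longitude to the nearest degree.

≈ 47°N, 128°E

The haversine formula gives a central angle δ ≈ 1.325 rad (75.9°) between the endpoints. The total great-circle distance is δ·R ≈ 1.325 × 6371 ≈ 8441 km, so the target fraction is f = 1500/8441 ≈ 0.178.
Interpolate at f ≈ 0.178 with slerp weights a = sin((1−f)δ)/sin δ ≈ 0.914, b = sin(fδ)/sin δ ≈ 0.241.
p = a·p₁ + b·p₂ ≈ (-0.419, 0.531, 0.737); φ = arcsin(p_z) ≈ 47.48°, λ = atan2(p_y, p_x) ≈ 128.27°.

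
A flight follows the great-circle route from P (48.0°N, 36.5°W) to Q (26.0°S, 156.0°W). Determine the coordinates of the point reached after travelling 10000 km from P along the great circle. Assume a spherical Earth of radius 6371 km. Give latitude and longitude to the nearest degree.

≈ (2°N, 128°W)

From cos δ = sin φ₁ sin φ₂ + cos φ₁ cos φ₂ cos Δλ, the central angle is δ ≈ 2.242 rad (128.5°). The total great-circle distance is δ·R ≈ 2.242 × 6371 ≈ 14284 km, so the target fraction is f = 10000/14284 ≈ 0.700.
Interpolate at f ≈ 0.700 with slerp weights a = sin((1−f)δ)/sin δ ≈ 0.795, b = sin(fδ)/sin δ ≈ 1.277.
p = a·p₁ + b·p₂ ≈ (-0.621, -0.783, 0.031); φ = arcsin(p_z) ≈ 1.79°, λ = atan2(p_y, p_x) ≈ -128.39°.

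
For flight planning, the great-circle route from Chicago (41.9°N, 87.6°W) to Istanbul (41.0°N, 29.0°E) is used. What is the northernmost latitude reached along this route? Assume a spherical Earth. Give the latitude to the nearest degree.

≈ 59°N

The great circle lies in the plane with unit normal n̂ = (p₁ × p₂)/|p₁ × p₂|.
Here n̂_z ≈ +0.511; the vertex latitude is φ_max = arccos|n̂_z| ≈ 59.3°.
Check via Clairaut: cos φ_max = |cos φ₁| · sin C = cos(41.9°)·sin(43.4°) ≈ 0.511, again giving ≈ 59.3°.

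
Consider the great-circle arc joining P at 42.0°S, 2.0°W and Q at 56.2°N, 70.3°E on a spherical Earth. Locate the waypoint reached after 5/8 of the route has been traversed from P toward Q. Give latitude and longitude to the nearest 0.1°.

≈ 21.6°N, 34.9°E

Write both endpoints as unit vectors p₁, p₂ with components (cos φ cos λ, cos φ sin λ, sin φ).
The central angle between the endpoints is δ = arccos(p₁·p₂) ≈ 2.016 rad (115.5°).
Interpolate at f = 5/8 with slerp weights a = sin((1−f)δ)/sin δ ≈ 0.760, b = sin(fδ)/sin δ ≈ 1.055.
p = a·p₁ + b·p₂ ≈ (0.762, 0.533, 0.368); φ = arcsin(p_z) ≈ 21.59°, λ = atan2(p_y, p_x) ≈ 34.95°.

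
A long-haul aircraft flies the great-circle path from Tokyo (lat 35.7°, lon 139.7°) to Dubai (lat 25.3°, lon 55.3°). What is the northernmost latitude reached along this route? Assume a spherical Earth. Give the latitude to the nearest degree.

The great circle lies in the plane with unit normal n̂ = (p₁ × p₂)/|p₁ × p₂|.
Here n̂_z ≈ -0.772; the vertex latitude is φ_max = arccos|n̂_z| ≈ 39.5°.

≈ 40°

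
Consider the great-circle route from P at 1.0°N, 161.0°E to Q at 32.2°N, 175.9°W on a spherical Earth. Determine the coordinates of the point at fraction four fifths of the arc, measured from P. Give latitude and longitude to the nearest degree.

The haversine formula gives a central angle δ ≈ 0.664 rad (38.0°) between the endpoints.
Interpolate at f = 4/5 with slerp weights a = sin((1−f)δ)/sin δ ≈ 0.215, b = sin(fδ)/sin δ ≈ 0.822.
p = a·p₁ + b·p₂ ≈ (-0.897, 0.020, 0.442); φ = arcsin(p_z) ≈ 26.22°, λ = atan2(p_y, p_x) ≈ 178.71°.

≈ 26°N, 179°E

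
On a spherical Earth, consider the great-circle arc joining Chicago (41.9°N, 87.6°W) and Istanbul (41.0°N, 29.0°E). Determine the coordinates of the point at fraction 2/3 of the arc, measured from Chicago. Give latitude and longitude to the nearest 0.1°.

≈ 56.6°N, 4.2°W

Write both endpoints as unit vectors p₁, p₂ with components (cos φ cos λ, cos φ sin λ, sin φ).
The central angle between the endpoints is δ = arccos(p₁·p₂) ≈ 1.383 rad (79.2°).
Interpolate at f = 2/3 with slerp weights a = sin((1−f)δ)/sin δ ≈ 0.453, b = sin(fδ)/sin δ ≈ 0.811.
p = a·p₁ + b·p₂ ≈ (0.550, -0.040, 0.835); φ = arcsin(p_z) ≈ 56.57°, λ = atan2(p_y, p_x) ≈ -4.16°.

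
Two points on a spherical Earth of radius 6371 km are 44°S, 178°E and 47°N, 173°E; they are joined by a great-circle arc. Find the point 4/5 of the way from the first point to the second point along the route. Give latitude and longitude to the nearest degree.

Write both endpoints as unit vectors p₁, p₂ with components (cos φ cos λ, cos φ sin λ, sin φ).
The central angle between the endpoints is δ = arccos(p₁·p₂) ≈ 1.590 rad (91.1°).
Interpolate at f = 4/5 with slerp weights a = sin((1−f)δ)/sin δ ≈ 0.313, b = sin(fδ)/sin δ ≈ 0.956.
p = a·p₁ + b·p₂ ≈ (-0.872, 0.087, 0.482); φ = arcsin(p_z) ≈ 28.81°, λ = atan2(p_y, p_x) ≈ 174.28°.

≈ 29°N, 174°E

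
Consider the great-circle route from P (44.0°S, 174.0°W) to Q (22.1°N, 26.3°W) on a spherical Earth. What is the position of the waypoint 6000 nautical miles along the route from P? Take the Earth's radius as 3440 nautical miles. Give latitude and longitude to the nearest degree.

≈ (13°S, 56°W)

From cos δ = sin φ₁ sin φ₂ + cos φ₁ cos φ₂ cos Δλ, the central angle is δ ≈ 2.540 rad (145.6°). The total great-circle distance is δ·R ≈ 2.540 × 3440 ≈ 8739 nmi, so the target fraction is f = 6000/8739 ≈ 0.687.
Interpolate at f ≈ 0.687 with slerp weights a = sin((1−f)δ)/sin δ ≈ 1.264, b = sin(fδ)/sin δ ≈ 1.742.
p = a·p₁ + b·p₂ ≈ (0.543, -0.810, -0.223); φ = arcsin(p_z) ≈ -12.87°, λ = atan2(p_y, p_x) ≈ -56.19°.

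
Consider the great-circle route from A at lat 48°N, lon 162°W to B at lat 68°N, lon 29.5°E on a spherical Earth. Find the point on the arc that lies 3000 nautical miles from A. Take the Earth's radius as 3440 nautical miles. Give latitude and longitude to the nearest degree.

≈ lat 81°N, lon 43°E

Write both endpoints as unit vectors p₁, p₂ with components (cos φ cos λ, cos φ sin λ, sin φ).
The central angle between the endpoints is δ = arccos(p₁·p₂) ≈ 1.111 rad (63.7°). The total great-circle distance is δ·R ≈ 1.111 × 3440 ≈ 3823 nmi, so the target fraction is f = 3000/3823 ≈ 0.785.
Interpolate at f ≈ 0.785 with slerp weights a = sin((1−f)δ)/sin δ ≈ 0.264, b = sin(fδ)/sin δ ≈ 0.854.
p = a·p₁ + b·p₂ ≈ (0.110, 0.103, 0.989); φ = arcsin(p_z) ≈ 81.33°, λ = atan2(p_y, p_x) ≈ 43.03°.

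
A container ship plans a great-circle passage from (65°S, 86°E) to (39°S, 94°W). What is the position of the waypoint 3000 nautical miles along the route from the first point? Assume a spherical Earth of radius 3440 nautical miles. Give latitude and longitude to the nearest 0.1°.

≈ (65.0°S, 94.0°W)

Convert each endpoint to a unit vector on the sphere (x = cos φ cos λ, y = cos φ sin λ, z = sin φ).
The central angle between the endpoints is δ = arccos(p₁·p₂) ≈ 1.326 rad (76.0°). The total great-circle distance is δ·R ≈ 1.326 × 3440 ≈ 4563 nmi, so the target fraction is f = 3000/4563 ≈ 0.657.
Interpolate at f ≈ 0.657 with slerp weights a = sin((1−f)δ)/sin δ ≈ 0.452, b = sin(fδ)/sin δ ≈ 0.789.
p = a·p₁ + b·p₂ ≈ (-0.029, -0.421, -0.907); φ = arcsin(p_z) ≈ -65.03°, λ = atan2(p_y, p_x) ≈ -94.00°.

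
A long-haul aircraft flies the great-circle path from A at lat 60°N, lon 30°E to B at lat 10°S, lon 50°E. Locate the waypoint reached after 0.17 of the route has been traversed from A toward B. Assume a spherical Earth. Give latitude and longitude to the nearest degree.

Write both endpoints as unit vectors p₁, p₂ with components (cos φ cos λ, cos φ sin λ, sin φ).
The central angle between the endpoints is δ = arccos(p₁·p₂) ≈ 1.253 rad (71.8°).
Interpolate at f = 0.17 with slerp weights a = sin((1−f)δ)/sin δ ≈ 0.908, b = sin(fδ)/sin δ ≈ 0.223.
p = a·p₁ + b·p₂ ≈ (0.534, 0.395, 0.748); φ = arcsin(p_z) ≈ 48.38°, λ = atan2(p_y, p_x) ≈ 36.48°.

≈ lat 48°N, lon 36°E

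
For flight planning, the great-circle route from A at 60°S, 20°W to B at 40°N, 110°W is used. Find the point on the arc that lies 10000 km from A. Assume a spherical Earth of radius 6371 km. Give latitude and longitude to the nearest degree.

Write both endpoints as unit vectors p₁, p₂ with components (cos φ cos λ, cos φ sin λ, sin φ).
The central angle between the endpoints is δ = arccos(p₁·p₂) ≈ 2.161 rad (123.8°). The total great-circle distance is δ·R ≈ 2.161 × 6371 ≈ 13769 km, so the target fraction is f = 10000/13769 ≈ 0.726.
Interpolate at f ≈ 0.726 with slerp weights a = sin((1−f)δ)/sin δ ≈ 0.671, b = sin(fδ)/sin δ ≈ 1.204.
p = a·p₁ + b·p₂ ≈ (0.000, -0.981, 0.192); φ = arcsin(p_z) ≈ 11.09°, λ = atan2(p_y, p_x) ≈ -90.00°.

≈ 11°N, 90°W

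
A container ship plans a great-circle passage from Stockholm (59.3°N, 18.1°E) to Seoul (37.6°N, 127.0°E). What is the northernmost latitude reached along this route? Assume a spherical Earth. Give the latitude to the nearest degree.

The great circle lies in the plane with unit normal n̂ = (p₁ × p₂)/|p₁ × p₂|.
Here n̂_z ≈ +0.416; the vertex latitude is φ_max = arccos|n̂_z| ≈ 65.4°.
Check via Clairaut: cos φ_max = |cos φ₁| · sin C = cos(59.3°)·sin(54.6°) ≈ 0.416, again giving ≈ 65.4°.

≈ 65°N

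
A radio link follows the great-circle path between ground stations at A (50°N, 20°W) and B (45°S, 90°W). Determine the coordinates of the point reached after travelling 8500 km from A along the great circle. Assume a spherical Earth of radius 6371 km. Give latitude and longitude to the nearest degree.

≈ (15°S, 66°W)

Convert each endpoint to a unit vector on the sphere (x = cos φ cos λ, y = cos φ sin λ, z = sin φ).
The central angle between the endpoints is δ = arccos(p₁·p₂) ≈ 1.967 rad (112.7°). The total great-circle distance is δ·R ≈ 1.967 × 6371 ≈ 12534 km, so the target fraction is f = 8500/12534 ≈ 0.678.
Interpolate at f ≈ 0.678 with slerp weights a = sin((1−f)δ)/sin δ ≈ 0.641, b = sin(fδ)/sin δ ≈ 1.054.
p = a·p₁ + b·p₂ ≈ (0.387, -0.886, -0.254); φ = arcsin(p_z) ≈ -14.70°, λ = atan2(p_y, p_x) ≈ -66.39°.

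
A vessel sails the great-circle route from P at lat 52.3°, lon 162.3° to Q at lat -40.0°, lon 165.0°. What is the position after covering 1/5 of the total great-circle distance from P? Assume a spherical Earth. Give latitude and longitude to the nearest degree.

≈ lat 34°, lon 163°

Convert each endpoint to a unit vector on the sphere (x = cos φ cos λ, y = cos φ sin λ, z = sin φ).
The central angle between the endpoints is δ = arccos(p₁·p₂) ≈ 1.611 rad (92.3°).
Interpolate at f = 1/5 with slerp weights a = sin((1−f)δ)/sin δ ≈ 0.961, b = sin(fδ)/sin δ ≈ 0.317.
p = a·p₁ + b·p₂ ≈ (-0.795, 0.242, 0.557); φ = arcsin(p_z) ≈ 33.84°, λ = atan2(p_y, p_x) ≈ 163.09°.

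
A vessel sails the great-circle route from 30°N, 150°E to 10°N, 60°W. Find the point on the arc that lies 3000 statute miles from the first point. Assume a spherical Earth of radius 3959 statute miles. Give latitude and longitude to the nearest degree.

Convert each endpoint to a unit vector on the sphere (x = cos φ cos λ, y = cos φ sin λ, z = sin φ).
The central angle between the endpoints is δ = arccos(p₁·p₂) ≈ 2.281 rad (130.7°). The total great-circle distance is δ·R ≈ 2.281 × 3959 ≈ 9029 mi, so the target fraction is f = 3000/9029 ≈ 0.332.
Interpolate at f ≈ 0.332 with slerp weights a = sin((1−f)δ)/sin δ ≈ 1.317, b = sin(fδ)/sin δ ≈ 0.906.
p = a·p₁ + b·p₂ ≈ (-0.542, -0.203, 0.816); φ = arcsin(p_z) ≈ 54.68°, λ = atan2(p_y, p_x) ≈ -159.49°.

≈ 55°N, 159°W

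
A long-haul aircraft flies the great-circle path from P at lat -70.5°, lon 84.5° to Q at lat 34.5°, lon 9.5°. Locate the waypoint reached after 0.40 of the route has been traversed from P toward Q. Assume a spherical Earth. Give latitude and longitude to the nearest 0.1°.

≈ lat -32.4°, lon 33.4°

The haversine formula gives a central angle δ ≈ 2.052 rad (117.6°) between the endpoints.
Interpolate at f = 0.40 with slerp weights a = sin((1−f)δ)/sin δ ≈ 1.064, b = sin(fδ)/sin δ ≈ 0.825.
p = a·p₁ + b·p₂ ≈ (0.705, 0.466, -0.535); φ = arcsin(p_z) ≈ -32.35°, λ = atan2(p_y, p_x) ≈ 33.45°.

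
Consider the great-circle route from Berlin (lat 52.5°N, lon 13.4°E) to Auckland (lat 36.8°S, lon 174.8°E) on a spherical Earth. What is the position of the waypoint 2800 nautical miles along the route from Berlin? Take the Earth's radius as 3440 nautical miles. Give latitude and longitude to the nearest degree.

≈ lat 58°N, lon 101°E

The haversine formula gives a central angle δ ≈ 2.785 rad (159.6°) between the endpoints. The total great-circle distance is δ·R ≈ 2.785 × 3440 ≈ 9582 nmi, so the target fraction is f = 2800/9582 ≈ 0.292.
Interpolate at f ≈ 0.292 with slerp weights a = sin((1−f)δ)/sin δ ≈ 2.641, b = sin(fδ)/sin δ ≈ 2.085.
p = a·p₁ + b·p₂ ≈ (-0.099, 0.524, 0.846); φ = arcsin(p_z) ≈ 57.79°, λ = atan2(p_y, p_x) ≈ 100.68°.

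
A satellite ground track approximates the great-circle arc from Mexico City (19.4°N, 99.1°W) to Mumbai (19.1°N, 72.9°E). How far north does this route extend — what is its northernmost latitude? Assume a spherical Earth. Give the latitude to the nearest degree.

The great circle lies in the plane with unit normal n̂ = (p₁ × p₂)/|p₁ × p₂|.
Here n̂_z ≈ +0.196; the vertex latitude is φ_max = arccos|n̂_z| ≈ 78.7°.

≈ 79°N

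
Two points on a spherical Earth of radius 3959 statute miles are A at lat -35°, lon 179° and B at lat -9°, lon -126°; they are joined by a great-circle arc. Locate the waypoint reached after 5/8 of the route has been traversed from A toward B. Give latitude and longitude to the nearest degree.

Write both endpoints as unit vectors p₁, p₂ with components (cos φ cos λ, cos φ sin λ, sin φ).
The central angle between the endpoints is δ = arccos(p₁·p₂) ≈ 0.984 rad (56.4°).
Interpolate at f = 5/8 with slerp weights a = sin((1−f)δ)/sin δ ≈ 0.433, b = sin(fδ)/sin δ ≈ 0.693.
p = a·p₁ + b·p₂ ≈ (-0.757, -0.547, -0.357); φ = arcsin(p_z) ≈ -20.90°, λ = atan2(p_y, p_x) ≈ -144.13°.

≈ lat -21°, lon -144°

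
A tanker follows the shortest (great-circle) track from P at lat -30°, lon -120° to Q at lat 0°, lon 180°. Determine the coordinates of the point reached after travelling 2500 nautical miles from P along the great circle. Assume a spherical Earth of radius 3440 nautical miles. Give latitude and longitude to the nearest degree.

≈ lat -12°, lon -161°

Write both endpoints as unit vectors p₁, p₂ with components (cos φ cos λ, cos φ sin λ, sin φ).
The central angle between the endpoints is δ = arccos(p₁·p₂) ≈ 1.123 rad (64.3°). The total great-circle distance is δ·R ≈ 1.123 × 3440 ≈ 3863 nmi, so the target fraction is f = 2500/3863 ≈ 0.647.
Interpolate at f ≈ 0.647 with slerp weights a = sin((1−f)δ)/sin δ ≈ 0.428, b = sin(fδ)/sin δ ≈ 0.737.
p = a·p₁ + b·p₂ ≈ (-0.923, -0.321, -0.214); φ = arcsin(p_z) ≈ -12.36°, λ = atan2(p_y, p_x) ≈ -160.81°.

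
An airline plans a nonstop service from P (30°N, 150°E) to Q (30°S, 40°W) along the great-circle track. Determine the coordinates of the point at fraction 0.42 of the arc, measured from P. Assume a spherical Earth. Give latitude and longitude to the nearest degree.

Write both endpoints as unit vectors p₁, p₂ with components (cos φ cos λ, cos φ sin λ, sin φ).
The central angle between the endpoints is δ = arccos(p₁·p₂) ≈ 2.990 rad (171.3°).
Interpolate at f = 0.42 with slerp weights a = sin((1−f)δ)/sin δ ≈ 6.555, b = sin(fδ)/sin δ ≈ 6.317.
p = a·p₁ + b·p₂ ≈ (-0.725, -0.678, 0.119); φ = arcsin(p_z) ≈ 6.82°, λ = atan2(p_y, p_x) ≈ -136.92°.

≈ (7°N, 137°W)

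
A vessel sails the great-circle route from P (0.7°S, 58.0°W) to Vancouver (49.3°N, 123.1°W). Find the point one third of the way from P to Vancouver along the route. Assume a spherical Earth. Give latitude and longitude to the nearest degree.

From cos δ = sin φ₁ sin φ₂ + cos φ₁ cos φ₂ cos Δλ, the central angle is δ ≈ 1.302 rad (74.6°).
Interpolate at f = 1/3 with slerp weights a = sin((1−f)δ)/sin δ ≈ 0.792, b = sin(fδ)/sin δ ≈ 0.436.
p = a·p₁ + b·p₂ ≈ (0.264, -0.910, 0.321); φ = arcsin(p_z) ≈ 18.73°, λ = atan2(p_y, p_x) ≈ -73.81°.

≈ (19°N, 74°W)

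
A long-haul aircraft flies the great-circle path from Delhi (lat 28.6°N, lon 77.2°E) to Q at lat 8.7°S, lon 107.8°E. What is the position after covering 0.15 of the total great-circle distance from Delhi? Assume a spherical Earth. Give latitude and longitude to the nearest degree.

≈ lat 23°N, lon 82°E

From cos δ = sin φ₁ sin φ₂ + cos φ₁ cos φ₂ cos Δλ, the central angle is δ ≈ 0.830 rad (47.6°).
Interpolate at f = 0.15 with slerp weights a = sin((1−f)δ)/sin δ ≈ 0.879, b = sin(fδ)/sin δ ≈ 0.168.
p = a·p₁ + b·p₂ ≈ (0.120, 0.911, 0.395); φ = arcsin(p_z) ≈ 23.28°, λ = atan2(p_y, p_x) ≈ 82.49°.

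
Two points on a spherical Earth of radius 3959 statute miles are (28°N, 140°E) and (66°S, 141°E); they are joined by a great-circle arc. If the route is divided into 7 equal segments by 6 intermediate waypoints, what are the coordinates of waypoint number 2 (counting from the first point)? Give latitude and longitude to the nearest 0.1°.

≈ (1.1°N, 140.2°E)

Convert each endpoint to a unit vector on the sphere (x = cos φ cos λ, y = cos φ sin λ, z = sin φ).
The central angle between the endpoints is δ = arccos(p₁·p₂) ≈ 1.641 rad (94.0°).
Interpolate at f = 2/7 with slerp weights a = sin((1−f)δ)/sin δ ≈ 0.924, b = sin(fδ)/sin δ ≈ 0.453.
p = a·p₁ + b·p₂ ≈ (-0.768, 0.640, 0.020); φ = arcsin(p_z) ≈ 1.14°, λ = atan2(p_y, p_x) ≈ 140.18°.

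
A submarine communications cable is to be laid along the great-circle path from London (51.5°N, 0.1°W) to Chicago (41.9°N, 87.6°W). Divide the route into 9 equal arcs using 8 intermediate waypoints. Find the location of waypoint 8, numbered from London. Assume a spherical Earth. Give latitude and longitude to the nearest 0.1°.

≈ (46.0°N, 80.8°W)

The haversine formula gives a central angle δ ≈ 0.997 rad (57.1°) between the endpoints.
Interpolate at f = 8/9 with slerp weights a = sin((1−f)δ)/sin δ ≈ 0.132, b = sin(fδ)/sin δ ≈ 0.922.
p = a·p₁ + b·p₂ ≈ (0.111, -0.686, 0.719); φ = arcsin(p_z) ≈ 45.97°, λ = atan2(p_y, p_x) ≈ -80.84°.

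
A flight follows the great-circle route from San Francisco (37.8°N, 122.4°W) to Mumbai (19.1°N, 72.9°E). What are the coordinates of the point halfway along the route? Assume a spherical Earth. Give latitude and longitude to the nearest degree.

≈ 74°N, 122°E

Write both endpoints as unit vectors p₁, p₂ with components (cos φ cos λ, cos φ sin λ, sin φ).
The central angle between the endpoints is δ = arccos(p₁·p₂) ≈ 2.117 rad (121.3°).
Interpolate at f = 1/2 with slerp weights a = sin((1−f)δ)/sin δ ≈ 1.020, b = sin(fδ)/sin δ ≈ 1.020.
p = a·p₁ + b·p₂ ≈ (-0.148, 0.241, 0.959); φ = arcsin(p_z) ≈ 73.57°, λ = atan2(p_y, p_x) ≈ 121.66°.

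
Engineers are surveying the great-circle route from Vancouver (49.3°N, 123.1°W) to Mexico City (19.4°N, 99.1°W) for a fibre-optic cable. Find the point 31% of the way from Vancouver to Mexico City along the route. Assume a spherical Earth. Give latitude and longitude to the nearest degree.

Convert each endpoint to a unit vector on the sphere (x = cos φ cos λ, y = cos φ sin λ, z = sin φ).
The central angle between the endpoints is δ = arccos(p₁·p₂) ≈ 0.620 rad (35.5°).
Interpolate at f = 0.31 with slerp weights a = sin((1−f)δ)/sin δ ≈ 0.714, b = sin(fδ)/sin δ ≈ 0.329.
p = a·p₁ + b·p₂ ≈ (-0.303, -0.696, 0.651); φ = arcsin(p_z) ≈ 40.58°, λ = atan2(p_y, p_x) ≈ -113.54°.

≈ (41°N, 114°W)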